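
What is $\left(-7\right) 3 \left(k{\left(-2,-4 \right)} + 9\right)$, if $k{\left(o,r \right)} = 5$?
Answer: $-294$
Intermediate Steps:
$\left(-7\right) 3 \left(k{\left(-2,-4 \right)} + 9\right) = \left(-7\right) 3 \left(5 + 9\right) = \left(-21\right) 14 = -294$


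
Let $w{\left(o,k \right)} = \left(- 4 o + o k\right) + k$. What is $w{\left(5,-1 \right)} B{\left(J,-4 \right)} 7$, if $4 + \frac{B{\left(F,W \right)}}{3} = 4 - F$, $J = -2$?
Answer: $-1092$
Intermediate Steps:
$w{\left(o,k \right)} = k - 4 o + k o$ ($w{\left(o,k \right)} = \left(- 4 o + k o\right) + k = k - 4 o + k o$)
$B{\left(F,W \right)} = - 3 F$ ($B{\left(F,W \right)} = -12 + 3 \left(4 - F\right) = -12 - \left(-12 + 3 F\right) = - 3 F$)
$w{\left(5,-1 \right)} B{\left(J,-4 \right)} 7 = \left(-1 - 20 - 5\right) \left(\left(-3\right) \left(-2\right)\right) 7 = \left(-1 - 20 - 5\right) 6 \cdot 7 = \left(-26\right) 6 \cdot 7 = \left(-156\right) 7 = -1092$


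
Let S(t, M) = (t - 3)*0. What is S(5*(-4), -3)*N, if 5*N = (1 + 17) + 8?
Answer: 0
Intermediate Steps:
S(t, M) = 0 (S(t, M) = (-3 + t)*0 = 0)
N = 26/5 (N = ((1 + 17) + 8)/5 = (18 + 8)/5 = (⅕)*26 = 26/5 ≈ 5.2000)
S(5*(-4), -3)*N = 0*(26/5) = 0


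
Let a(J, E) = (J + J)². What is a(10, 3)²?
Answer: 160000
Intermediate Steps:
a(J, E) = 4*J² (a(J, E) = (2*J)² = 4*J²)
a(10, 3)² = (4*10²)² = (4*100)² = 400² = 160000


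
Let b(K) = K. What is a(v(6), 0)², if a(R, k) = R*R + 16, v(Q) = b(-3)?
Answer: 625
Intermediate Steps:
v(Q) = -3
a(R, k) = 16 + R² (a(R, k) = R² + 16 = 16 + R²)
a(v(6), 0)² = (16 + (-3)²)² = (16 + 9)² = 25² = 625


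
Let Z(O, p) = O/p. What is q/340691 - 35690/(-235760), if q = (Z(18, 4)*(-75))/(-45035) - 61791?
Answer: -166877719283/5565031081624 ≈ -0.029987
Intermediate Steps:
q = -1113102939/18014 (q = ((18/4)*(-75))/(-45035) - 61791 = ((18*(1/4))*(-75))*(-1/45035) - 61791 = ((9/2)*(-75))*(-1/45035) - 61791 = -675/2*(-1/45035) - 61791 = 135/18014 - 61791 = -1113102939/18014 ≈ -61791.)
q/340691 - 35690/(-235760) = -1113102939/18014/340691 - 35690/(-235760) = -1113102939/18014*1/340691 - 35690*(-1/235760) = -85623303/472092898 + 3569/23576 = -166877719283/5565031081624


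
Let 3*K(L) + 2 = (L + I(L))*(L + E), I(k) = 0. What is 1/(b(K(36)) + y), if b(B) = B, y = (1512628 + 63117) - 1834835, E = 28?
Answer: -3/774968 ≈ -3.8711e-6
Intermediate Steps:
y = -259090 (y = 1575745 - 1834835 = -259090)
K(L) = -2/3 + L*(28 + L)/3 (K(L) = -2/3 + ((L + 0)*(L + 28))/3 = -2/3 + (L*(28 + L))/3 = -2/3 + L*(28 + L)/3)
1/(b(K(36)) + y) = 1/((-2/3 + (1/3)*36**2 + (28/3)*36) - 259090) = 1/((-2/3 + (1/3)*1296 + 336) - 259090) = 1/((-2/3 + 432 + 336) - 259090) = 1/(2302/3 - 259090) = 1/(-774968/3) = -3/774968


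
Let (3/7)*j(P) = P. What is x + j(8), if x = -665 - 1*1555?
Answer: -6604/3 ≈ -2201.3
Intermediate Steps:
j(P) = 7*P/3
x = -2220 (x = -665 - 1555 = -2220)
x + j(8) = -2220 + (7/3)*8 = -2220 + 56/3 = -6604/3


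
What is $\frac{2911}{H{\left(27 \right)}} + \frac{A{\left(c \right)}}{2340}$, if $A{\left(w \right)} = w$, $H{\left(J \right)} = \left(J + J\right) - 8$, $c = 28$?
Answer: $\frac{1703257}{26910} \approx 63.295$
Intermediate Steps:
$H{\left(J \right)} = -8 + 2 J$ ($H{\left(J \right)} = 2 J - 8 = -8 + 2 J$)
$\frac{2911}{H{\left(27 \right)}} + \frac{A{\left(c \right)}}{2340} = \frac{2911}{-8 + 2 \cdot 27} + \frac{28}{2340} = \frac{2911}{-8 + 54} + 28 \cdot \frac{1}{2340} = \frac{2911}{46} + \frac{7}{585} = \frac{1703257}{26910}$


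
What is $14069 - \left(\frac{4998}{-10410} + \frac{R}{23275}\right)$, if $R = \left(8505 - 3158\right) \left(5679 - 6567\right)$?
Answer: $\frac{115278704132}{8076425} \approx 14273.0$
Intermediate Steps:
$R = -4748136$ ($R = 5347 \left(-888\right) = -4748136$)
$14069 - \left(\frac{4998}{-10410} + \frac{R}{23275}\right) = 14069 - \left(\frac{4998}{-10410} - \frac{4748136}{23275}\right) = 14069 - \left(4998 \left(- \frac{1}{10410}\right) - \frac{4748136}{23275}\right) = 14069 - \left(- \frac{833}{1735} - \frac{4748136}{23275}\right) = 14069 - - \frac{1651480807}{8076425} = 14069 + \frac{1651480807}{8076425} = \frac{115278704132}{8076425}$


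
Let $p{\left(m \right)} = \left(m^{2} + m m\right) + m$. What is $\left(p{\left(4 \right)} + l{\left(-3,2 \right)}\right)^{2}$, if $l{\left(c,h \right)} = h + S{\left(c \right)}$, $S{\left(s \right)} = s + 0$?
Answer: $1225$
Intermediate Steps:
$S{\left(s \right)} = s$
$p{\left(m \right)} = m + 2 m^{2}$ ($p{\left(m \right)} = \left(m^{2} + m^{2}\right) + m = 2 m^{2} + m = m + 2 m^{2}$)
$l{\left(c,h \right)} = c + h$ ($l{\left(c,h \right)} = h + c = c + h$)
$\left(p{\left(4 \right)} + l{\left(-3,2 \right)}\right)^{2} = \left(4 \left(1 + 2 \cdot 4\right) + \left(-3 + 2\right)\right)^{2} = \left(4 \left(1 + 8\right) - 1\right)^{2} = \left(4 \cdot 9 - 1\right)^{2} = \left(36 - 1\right)^{2} = 35^{2} = 1225$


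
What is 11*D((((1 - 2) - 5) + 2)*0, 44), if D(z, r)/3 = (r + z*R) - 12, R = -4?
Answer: 1056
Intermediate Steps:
D(z, r) = -36 - 12*z + 3*r (D(z, r) = 3*((r + z*(-4)) - 12) = 3*((r - 4*z) - 12) = 3*(-12 + r - 4*z) = -36 - 12*z + 3*r)
11*D((((1 - 2) - 5) + 2)*0, 44) = 11*(-36 - 12*(((1 - 2) - 5) + 2)*0 + 3*44) = 11*(-36 - 12*((-1 - 5) + 2)*0 + 132) = 11*(-36 - 12*(-6 + 2)*0 + 132) = 11*(-36 - (-48)*0 + 132) = 11*(-36 - 12*0 + 132) = 11*(-36 + 0 + 132) = 11*96 = 1056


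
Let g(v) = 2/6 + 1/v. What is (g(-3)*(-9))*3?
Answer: 0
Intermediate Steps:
g(v) = 1/3 + 1/v (g(v) = 2*(1/6) + 1/v = 1/3 + 1/v)
(g(-3)*(-9))*3 = (((1/3)*(3 - 3)/(-3))*(-9))*3 = (((1/3)*(-1/3)*0)*(-9))*3 = (0*(-9))*3 = 0*3 = 0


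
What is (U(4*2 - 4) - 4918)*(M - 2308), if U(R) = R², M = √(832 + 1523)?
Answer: 11313816 - 4902*√2355 ≈ 1.1076e+7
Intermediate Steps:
M = √2355 ≈ 48.528
(U(4*2 - 4) - 4918)*(M - 2308) = ((4*2 - 4)² - 4918)*(√2355 - 2308) = ((8 - 4)² - 4918)*(-2308 + √2355) = (4² - 4918)*(-2308 + √2355) = (16 - 4918)*(-2308 + √2355) = -4902*(-2308 + √2355) = 11313816 - 4902*√2355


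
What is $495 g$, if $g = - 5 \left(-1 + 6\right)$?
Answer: $-12375$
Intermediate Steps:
$g = -25$ ($g = \left(-5\right) 5 = -25$)
$495 g = 495 \left(-25\right) = -12375$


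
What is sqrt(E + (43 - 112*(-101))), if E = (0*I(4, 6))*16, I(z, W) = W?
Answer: sqrt(11355) ≈ 106.56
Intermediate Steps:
E = 0 (E = (0*6)*16 = 0*16 = 0)
sqrt(E + (43 - 112*(-101))) = sqrt(0 + (43 - 112*(-101))) = sqrt(0 + (43 + 11312)) = sqrt(0 + 11355) = sqrt(11355)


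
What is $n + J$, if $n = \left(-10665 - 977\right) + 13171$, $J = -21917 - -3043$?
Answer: $-17345$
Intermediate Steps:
$J = -18874$ ($J = -21917 + 3043 = -18874$)
$n = 1529$ ($n = -11642 + 13171 = 1529$)
$n + J = 1529 - 18874 = -17345$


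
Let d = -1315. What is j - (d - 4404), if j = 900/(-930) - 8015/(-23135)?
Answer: 117175298/20491 ≈ 5718.4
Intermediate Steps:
j = -12731/20491 (j = 900*(-1/930) - 8015*(-1/23135) = -30/31 + 229/661 = -12731/20491 ≈ -0.62130)
j - (d - 4404) = -12731/20491 - (-1315 - 4404) = -12731/20491 - 1*(-5719) = -12731/20491 + 5719 = 117175298/20491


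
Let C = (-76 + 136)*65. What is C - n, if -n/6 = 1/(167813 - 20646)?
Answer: 573951306/147167 ≈ 3900.0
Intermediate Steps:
n = -6/147167 (n = -6/(167813 - 20646) = -6/147167 ≈ -4.0770e-5)
C = 3900 (C = 60*65 = 3900)
C - n = 3900 - 1*(-6/147167) = 3900 + 6/147167 = 573951306/147167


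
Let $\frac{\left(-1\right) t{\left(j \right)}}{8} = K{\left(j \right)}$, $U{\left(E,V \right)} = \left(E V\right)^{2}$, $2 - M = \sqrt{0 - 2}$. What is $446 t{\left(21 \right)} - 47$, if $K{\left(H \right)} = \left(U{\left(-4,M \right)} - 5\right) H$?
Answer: $-2023103 + 4795392 i \sqrt{2} \approx -2.0231 \cdot 10^{6} + 6.7817 \cdot 10^{6} i$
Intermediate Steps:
$M = 2 - i \sqrt{2}$ ($M = 2 - \sqrt{0 - 2} = 2 - \sqrt{-2} = 2 - i \sqrt{2} \approx 2.0 - 1.4142 i$)
$U{\left(E,V \right)} = E^{2} V^{2}$
$K{\left(H \right)} = H \left(-5 + 16 \left(2 - i \sqrt{2}\right)^{2}\right)$ ($K{\left(H \right)} = \left(\left(-4\right)^{2} \left(2 - i \sqrt{2}\right)^{2} - 5\right) H = \left(16 \left(2 - i \sqrt{2}\right)^{2} - 5\right) H = \left(-5 + 16 \left(2 - i \sqrt{2}\right)^{2}\right) H = H \left(-5 + 16 \left(2 - i \sqrt{2}\right)^{2}\right)$)
$t{\left(j \right)} = - 8 j \left(27 - 64 i \sqrt{2}\right)$
$446 t{\left(21 \right)} - 47 = 446 \cdot 8 \cdot 21 \left(-27 + 64 i \sqrt{2}\right) - 47 = 446 \left(-4536 + 10752 i \sqrt{2}\right) - 47 = \left(-2023056 + 4795392 i \sqrt{2}\right) - 47 = -2023103 + 4795392 i \sqrt{2}$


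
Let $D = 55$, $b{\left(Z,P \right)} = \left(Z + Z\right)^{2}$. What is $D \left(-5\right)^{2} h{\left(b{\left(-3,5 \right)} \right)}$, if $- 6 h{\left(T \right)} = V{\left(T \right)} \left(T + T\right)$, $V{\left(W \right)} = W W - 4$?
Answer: $-21318000$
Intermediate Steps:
$b{\left(Z,P \right)} = 4 Z^{2}$ ($b{\left(Z,P \right)} = \left(2 Z\right)^{2} = 4 Z^{2}$)
$V{\left(W \right)} = -4 + W^{2}$ ($V{\left(W \right)} = W^{2} - 4 = -4 + W^{2}$)
$h{\left(T \right)} = - \frac{T \left(-4 + T^{2}\right)}{3}$ ($h{\left(T \right)} = - \frac{\left(-4 + T^{2}\right) \left(T + T\right)}{6} = - \frac{\left(-4 + T^{2}\right) 2 T}{6} = - \frac{2 T \left(-4 + T^{2}\right)}{6} = - \frac{T \left(-4 + T^{2}\right)}{3}$)
$D \left(-5\right)^{2} h{\left(b{\left(-3,5 \right)} \right)} = 55 \left(-5\right)^{2} \frac{4 \left(-3\right)^{2} \left(4 - \left(4 \left(-3\right)^{2}\right)^{2}\right)}{3} = 55 \cdot 25 \frac{4 \cdot 9 \left(4 - \left(4 \cdot 9\right)^{2}\right)}{3} = 1375 \cdot \frac{1}{3} \cdot 36 \left(4 - 36^{2}\right) = 1375 \cdot \frac{1}{3} \cdot 36 \left(4 - 1296\right) = 1375 \cdot \frac{1}{3} \cdot 36 \left(-1292\right) = 1375 \left(-15504\right) = -21318000$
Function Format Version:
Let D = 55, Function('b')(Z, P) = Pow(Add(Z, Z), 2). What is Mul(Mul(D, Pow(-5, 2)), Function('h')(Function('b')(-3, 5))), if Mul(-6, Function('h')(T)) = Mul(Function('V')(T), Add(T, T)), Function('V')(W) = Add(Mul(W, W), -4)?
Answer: -21318000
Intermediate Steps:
Function('b')(Z, P) = Mul(4, Pow(Z, 2)) (Function('b')(Z, P) = Pow(Mul(2, Z), 2) = Mul(4, Pow(Z, 2)))
Function('V')(W) = Add(-4, Pow(W, 2)) (Function('V')(W) = Add(Pow(W, 2), -4) = Add(-4, Pow(W, 2)))
Function('h')(T) = Mul(Rational(-1, 3), T, Add(-4, Pow(T, 2))) (Function('h')(T) = Mul(Rational(-1, 6), Mul(Add(-4, Pow(T, 2)), Add(T, T))) = Mul(Rational(-1, 6), Mul(Add(-4, Pow(T, 2)), Mul(2, T))) = Mul(Rational(-1, 6), Mul(2, T, Add(-4, Pow(T, 2)))) = Mul(Rational(-1, 3), T, Add(-4, Pow(T, 2))))
Mul(Mul(D, Pow(-5, 2)), Function('h')(Function('b')(-3, 5))) = Mul(Mul(55, Pow(-5, 2)), Mul(Rational(1, 3), Mul(4, Pow(-3, 2)), Add(4, Mul(-1, Pow(Mul(4, Pow(-3, 2)), 2))))) = Mul(Mul(55, 25), Mul(Rational(1, 3), Mul(4, 9), Add(4, Mul(-1, Pow(Mul(4, 9), 2))))) = Mul(1375, Mul(Rational(1, 3), 36, Add(4, Mul(-1, Pow(36, 2))))) = Mul(1375, Mul(Rational(1, 3), 36, Add(4, Mul(-1, 1296)))) = Mul(1375, Mul(Rational(1, 3), 36, Add(4, -1296))) = Mul(1375, Mul(Rational(1, 3), 36, -1292)) = Mul(1375, -15504) = -21318000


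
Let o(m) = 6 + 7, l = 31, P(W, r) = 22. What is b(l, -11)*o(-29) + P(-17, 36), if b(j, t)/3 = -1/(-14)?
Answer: 347/14 ≈ 24.786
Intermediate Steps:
b(j, t) = 3/14 (b(j, t) = 3*(-1/(-14)) = 3*(-1*(-1/14)) = 3*(1/14) = 3/14)
o(m) = 13
b(l, -11)*o(-29) + P(-17, 36) = (3/14)*13 + 22 = 39/14 + 22 = 347/14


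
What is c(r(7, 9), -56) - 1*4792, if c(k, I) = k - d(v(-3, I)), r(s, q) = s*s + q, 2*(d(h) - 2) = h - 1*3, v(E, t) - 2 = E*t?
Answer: -9639/2 ≈ -4819.5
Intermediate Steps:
v(E, t) = 2 + E*t
d(h) = 1/2 + h/2 (d(h) = 2 + (h - 1*3)/2 = 2 + (h - 3)/2 = 2 + (-3 + h)/2 = 2 + (-3/2 + h/2) = 1/2 + h/2)
r(s, q) = q + s**2 (r(s, q) = s**2 + q = q + s**2)
c(k, I) = -3/2 + k + 3*I/2 (c(k, I) = k - (1/2 + (2 - 3*I)/2) = k - (1/2 + (1 - 3*I/2)) = k - (3/2 - 3*I/2) = k + (-3/2 + 3*I/2) = -3/2 + k + 3*I/2)
c(r(7, 9), -56) - 1*4792 = (-3/2 + (9 + 7**2) + (3/2)*(-56)) - 1*4792 = (-3/2 + (9 + 49) - 84) - 4792 = (-3/2 + 58 - 84) - 4792 = -55/2 - 4792 = -9639/2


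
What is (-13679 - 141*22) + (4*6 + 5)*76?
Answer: -14577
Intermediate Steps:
(-13679 - 141*22) + (4*6 + 5)*76 = (-13679 - 3102) + (24 + 5)*76 = -16781 + 29*76 = -16781 + 2204 = -14577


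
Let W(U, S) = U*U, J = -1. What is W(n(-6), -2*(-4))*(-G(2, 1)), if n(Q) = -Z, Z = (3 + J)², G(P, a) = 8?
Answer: -128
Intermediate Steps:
Z = 4 (Z = (3 - 1)² = 2² = 4)
n(Q) = -4 (n(Q) = -1*4 = -4)
W(U, S) = U²
W(n(-6), -2*(-4))*(-G(2, 1)) = (-4)²*(-1*8) = 16*(-8) = -128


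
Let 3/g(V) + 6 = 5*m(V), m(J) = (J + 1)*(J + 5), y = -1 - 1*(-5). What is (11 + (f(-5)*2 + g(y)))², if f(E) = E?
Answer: 5476/5329 ≈ 1.0276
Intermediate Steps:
y = 4 (y = -1 + 5 = 4)
m(J) = (1 + J)*(5 + J)
g(V) = 3/(19 + 5*V² + 30*V) (g(V) = 3/(-6 + 5*(5 + V² + 6*V)) = 3/(-6 + (25 + 5*V² + 30*V)) = 3/(19 + 5*V² + 30*V))
(11 + (f(-5)*2 + g(y)))² = (11 + (-5*2 + 3/(19 + 5*4² + 30*4)))² = (11 + (-10 + 3/(19 + 5*16 + 120)))² = (11 + (-10 + 3/(19 + 80 + 120)))² = (11 + (-10 + 3/219))² = (11 + (-10 + 3*(1/219)))² = (11 + (-10 + 1/73))² = (11 - 729/73)² = (74/73)² = 5476/5329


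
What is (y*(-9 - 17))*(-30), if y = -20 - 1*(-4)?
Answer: -12480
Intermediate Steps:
y = -16 (y = -20 + 4 = -16)
(y*(-9 - 17))*(-30) = -16*(-9 - 17)*(-30) = -16*(-26)*(-30) = 416*(-30) = -12480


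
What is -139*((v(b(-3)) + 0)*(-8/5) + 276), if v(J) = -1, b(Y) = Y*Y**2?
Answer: -192932/5 ≈ -38586.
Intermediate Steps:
b(Y) = Y**3
-139*((v(b(-3)) + 0)*(-8/5) + 276) = -139*((-1 + 0)*(-8/5) + 276) = -139*(-(-8)/5 + 276) = -139*(-1*(-8/5) + 276) = -139*(8/5 + 276) = -139*1388/5 = -192932/5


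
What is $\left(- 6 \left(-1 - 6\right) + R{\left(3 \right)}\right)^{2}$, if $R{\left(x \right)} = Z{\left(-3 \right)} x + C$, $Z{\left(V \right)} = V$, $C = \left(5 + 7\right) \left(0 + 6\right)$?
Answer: $11025$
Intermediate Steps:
$C = 72$ ($C = 12 \cdot 6 = 72$)
$R{\left(x \right)} = 72 - 3 x$ ($R{\left(x \right)} = - 3 x + 72 = 72 - 3 x$)
$\left(- 6 \left(-1 - 6\right) + R{\left(3 \right)}\right)^{2} = \left(- 6 \left(-1 - 6\right) + \left(72 - 9\right)\right)^{2} = \left(\left(-6\right) \left(-7\right) + \left(72 - 9\right)\right)^{2} = \left(42 + 63\right)^{2} = 105^{2} = 11025$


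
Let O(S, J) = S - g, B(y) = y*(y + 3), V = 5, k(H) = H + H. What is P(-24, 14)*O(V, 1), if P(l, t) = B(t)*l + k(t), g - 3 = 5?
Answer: 17052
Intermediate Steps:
g = 8 (g = 3 + 5 = 8)
k(H) = 2*H
B(y) = y*(3 + y)
P(l, t) = 2*t + l*t*(3 + t) (P(l, t) = (t*(3 + t))*l + 2*t = l*t*(3 + t) + 2*t = 2*t + l*t*(3 + t))
O(S, J) = -8 + S (O(S, J) = S - 1*8 = S - 8 = -8 + S)
P(-24, 14)*O(V, 1) = (14*(2 - 24*(3 + 14)))*(-8 + 5) = (14*(2 - 24*17))*(-3) = (14*(2 - 408))*(-3) = (14*(-406))*(-3) = -5684*(-3) = 17052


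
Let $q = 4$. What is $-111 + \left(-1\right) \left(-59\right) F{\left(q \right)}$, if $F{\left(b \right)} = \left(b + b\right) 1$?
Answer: $361$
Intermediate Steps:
$F{\left(b \right)} = 2 b$ ($F{\left(b \right)} = 2 b 1 = 2 b$)
$-111 + \left(-1\right) \left(-59\right) F{\left(q \right)} = -111 + \left(-1\right) \left(-59\right) 2 \cdot 4 = -111 + 59 \cdot 8 = -111 + 472 = 361$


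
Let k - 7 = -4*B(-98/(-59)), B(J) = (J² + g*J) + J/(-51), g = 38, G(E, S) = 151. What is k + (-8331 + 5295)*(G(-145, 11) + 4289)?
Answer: -2393134990475/177531 ≈ -1.3480e+7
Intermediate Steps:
B(J) = J² + 1937*J/51 (B(J) = (J² + 38*J) + J/(-51) = (J² + 38*J) + J*(-1/51) = (J² + 38*J) - J/51 = J² + 1937*J/51)
k = -45515435/177531 (k = 7 - 4*(-98/(-59))*(1937 + 51*(-98/(-59)))/51 = 7 - 4*(-98*(-1/59))*(1937 + 51*(-98*(-1/59)))/51 = 7 - 4*98*(1937 + 51*(98/59))/(51*59) = 7 - 4*98*(1937 + 4998/59)/(51*59) = 7 - 4*98*119281/(51*59*59) = 7 - 4*11689538/177531 = 7 - 46758152/177531 = -45515435/177531 ≈ -256.38)
k + (-8331 + 5295)*(G(-145, 11) + 4289) = -45515435/177531 + (-8331 + 5295)*(151 + 4289) = -45515435/177531 - 3036*4440 = -45515435/177531 - 13479840 = -2393134990475/177531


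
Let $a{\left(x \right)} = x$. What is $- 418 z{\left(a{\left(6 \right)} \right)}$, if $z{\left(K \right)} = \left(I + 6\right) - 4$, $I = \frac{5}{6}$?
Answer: $- \frac{3553}{3} \approx -1184.3$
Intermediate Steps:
$I = \frac{5}{6}$ ($I = 5 \cdot \frac{1}{6} = \frac{5}{6} \approx 0.83333$)
$z{\left(K \right)} = \frac{17}{6}$ ($z{\left(K \right)} = \left(\frac{5}{6} + 6\right) - 4 = \frac{41}{6} - 4 = \frac{17}{6}$)
$- 418 z{\left(a{\left(6 \right)} \right)} = \left(-418\right) \frac{17}{6} = - \frac{3553}{3}$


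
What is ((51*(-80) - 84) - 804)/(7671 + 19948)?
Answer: -4968/27619 ≈ -0.17988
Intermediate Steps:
((51*(-80) - 84) - 804)/(7671 + 19948) = ((-4080 - 84) - 804)/27619 = (-4164 - 804)*(1/27619) = -4968*1/27619 = -4968/27619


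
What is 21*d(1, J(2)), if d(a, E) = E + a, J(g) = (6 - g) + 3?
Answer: 168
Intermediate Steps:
J(g) = 9 - g
21*d(1, J(2)) = 21*((9 - 1*2) + 1) = 21*((9 - 2) + 1) = 21*(7 + 1) = 21*8 = 168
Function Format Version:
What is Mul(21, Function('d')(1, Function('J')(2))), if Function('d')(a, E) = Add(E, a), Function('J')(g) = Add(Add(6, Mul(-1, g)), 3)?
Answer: 168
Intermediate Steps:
Function('J')(g) = Add(9, Mul(-1, g))
Mul(21, Function('d')(1, Function('J')(2))) = Mul(21, Add(Add(9, Mul(-1, 2)), 1)) = Mul(21, Add(Add(9, -2), 1)) = Mul(21, Add(7, 1)) = Mul(21, 8) = 168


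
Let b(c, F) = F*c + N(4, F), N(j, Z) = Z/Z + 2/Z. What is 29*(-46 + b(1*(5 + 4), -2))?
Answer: -1856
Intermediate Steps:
N(j, Z) = 1 + 2/Z
b(c, F) = F*c + (2 + F)/F
29*(-46 + b(1*(5 + 4), -2)) = 29*(-46 + (1 + 2/(-2) - 2*(5 + 4))) = 29*(-46 + (1 + 2*(-1/2) - 2*9)) = 29*(-46 + (1 - 1 - 2*9)) = 29*(-46 + (1 - 1 - 18)) = 29*(-46 - 18) = 29*(-64) = -1856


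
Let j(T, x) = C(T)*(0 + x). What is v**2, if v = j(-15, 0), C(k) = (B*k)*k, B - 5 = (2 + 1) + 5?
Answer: 0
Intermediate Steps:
B = 13 (B = 5 + ((2 + 1) + 5) = 5 + (3 + 5) = 5 + 8 = 13)
C(k) = 13*k**2 (C(k) = (13*k)*k = 13*k**2)
j(T, x) = 13*x*T**2 (j(T, x) = (13*T**2)*(0 + x) = (13*T**2)*x = 13*x*T**2)
v = 0 (v = 13*0*(-15)**2 = 13*0*225 = 0)
v**2 = 0**2 = 0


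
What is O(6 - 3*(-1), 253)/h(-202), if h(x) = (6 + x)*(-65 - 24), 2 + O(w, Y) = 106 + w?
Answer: 113/17444 ≈ 0.0064779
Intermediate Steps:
O(w, Y) = 104 + w (O(w, Y) = -2 + (106 + w) = 104 + w)
h(x) = -534 - 89*x (h(x) = (6 + x)*(-89) = -534 - 89*x)
O(6 - 3*(-1), 253)/h(-202) = (104 + (6 - 3*(-1)))/(-534 - 89*(-202)) = (104 + (6 + 3))/(-534 + 17978) = (104 + 9)/17444 = 113*(1/17444) = 113/17444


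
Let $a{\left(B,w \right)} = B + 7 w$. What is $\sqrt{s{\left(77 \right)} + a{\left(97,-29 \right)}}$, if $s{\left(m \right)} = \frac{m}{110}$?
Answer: $\frac{9 i \sqrt{130}}{10} \approx 10.262 i$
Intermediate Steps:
$s{\left(m \right)} = \frac{m}{110}$ ($s{\left(m \right)} = m \frac{1}{110} = \frac{m}{110}$)
$\sqrt{s{\left(77 \right)} + a{\left(97,-29 \right)}} = \sqrt{\frac{1}{110} \cdot 77 + \left(97 + 7 \left(-29\right)\right)} = \sqrt{\frac{7}{10} + \left(97 - 203\right)} = \sqrt{\frac{7}{10} - 106} = \sqrt{- \frac{1053}{10}} = \frac{9 i \sqrt{130}}{10}$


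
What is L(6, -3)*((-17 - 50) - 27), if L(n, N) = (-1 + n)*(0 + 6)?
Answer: -2820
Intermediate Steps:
L(n, N) = -6 + 6*n (L(n, N) = (-1 + n)*6 = -6 + 6*n)
L(6, -3)*((-17 - 50) - 27) = (-6 + 6*6)*((-17 - 50) - 27) = (-6 + 36)*(-67 - 27) = 30*(-94) = -2820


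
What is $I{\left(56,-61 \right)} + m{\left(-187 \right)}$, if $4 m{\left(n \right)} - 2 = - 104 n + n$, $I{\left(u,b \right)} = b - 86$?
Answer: $\frac{18675}{4} \approx 4668.8$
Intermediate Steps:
$I{\left(u,b \right)} = -86 + b$ ($I{\left(u,b \right)} = b - 86 = -86 + b$)
$m{\left(n \right)} = \frac{1}{2} - \frac{103 n}{4}$ ($m{\left(n \right)} = \frac{1}{2} + \frac{- 104 n + n}{4} = \frac{1}{2} + \frac{\left(-103\right) n}{4} = \frac{1}{2} - \frac{103 n}{4}$)
$I{\left(56,-61 \right)} + m{\left(-187 \right)} = \left(-86 - 61\right) + \left(\frac{1}{2} - - \frac{19261}{4}\right) = -147 + \left(\frac{1}{2} + \frac{19261}{4}\right) = -147 + \frac{19263}{4} = \frac{18675}{4}$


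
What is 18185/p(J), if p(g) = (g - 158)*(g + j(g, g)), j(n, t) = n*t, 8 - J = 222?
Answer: -18185/16956504 ≈ -0.0010724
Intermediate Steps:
J = -214 (J = 8 - 1*222 = 8 - 222 = -214)
p(g) = (-158 + g)*(g + g²) (p(g) = (g - 158)*(g + g*g) = (-158 + g)*(g + g²))
18185/p(J) = 18185/((-214*(-158 + (-214)² - 157*(-214)))) = 18185/((-214*(-158 + 45796 + 33598))) = 18185/((-214*79236)) = 18185/(-16956504) = 18185*(-1/16956504) = -18185/16956504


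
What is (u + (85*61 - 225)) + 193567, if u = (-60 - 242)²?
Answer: 289731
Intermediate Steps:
u = 91204 (u = (-302)² = 91204)
(u + (85*61 - 225)) + 193567 = (91204 + (85*61 - 225)) + 193567 = (91204 + (5185 - 225)) + 193567 = (91204 + 4960) + 193567 = 96164 + 193567 = 289731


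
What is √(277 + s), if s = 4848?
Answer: 5*√205 ≈ 71.589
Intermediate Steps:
√(277 + s) = √(277 + 4848) = √5125 = 5*√205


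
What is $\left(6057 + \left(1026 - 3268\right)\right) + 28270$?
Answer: $32085$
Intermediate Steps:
$\left(6057 + \left(1026 - 3268\right)\right) + 28270 = \left(6057 - 2242\right) + 28270 = 3815 + 28270 = 32085$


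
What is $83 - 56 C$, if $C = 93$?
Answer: $-5125$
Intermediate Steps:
$83 - 56 C = 83 - 5208 = -5125$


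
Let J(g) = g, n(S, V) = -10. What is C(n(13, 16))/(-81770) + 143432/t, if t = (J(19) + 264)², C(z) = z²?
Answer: 1172042574/654887753 ≈ 1.7897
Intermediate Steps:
t = 80089 (t = (19 + 264)² = 283² = 80089)
C(n(13, 16))/(-81770) + 143432/t = (-10)²/(-81770) + 143432/80089 = 100*(-1/81770) + 143432*(1/80089) = -10/8177 + 143432/80089 = 1172042574/654887753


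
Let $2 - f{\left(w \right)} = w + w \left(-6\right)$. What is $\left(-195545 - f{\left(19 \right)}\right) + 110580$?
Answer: $-85062$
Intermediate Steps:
$f{\left(w \right)} = 2 + 5 w$ ($f{\left(w \right)} = 2 - \left(w + w \left(-6\right)\right) = 2 - \left(w - 6 w\right) = 2 - - 5 w = 2 + 5 w$)
$\left(-195545 - f{\left(19 \right)}\right) + 110580 = \left(-195545 - \left(2 + 5 \cdot 19\right)\right) + 110580 = \left(-195545 - \left(2 + 95\right)\right) + 110580 = \left(-195545 - 97\right) + 110580 = -195642 + 110580 = -85062$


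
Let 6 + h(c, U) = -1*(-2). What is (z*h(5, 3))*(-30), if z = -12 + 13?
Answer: 120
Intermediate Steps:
h(c, U) = -4 (h(c, U) = -6 - 1*(-2) = -6 + 2 = -4)
z = 1
(z*h(5, 3))*(-30) = (1*(-4))*(-30) = -4*(-30) = 120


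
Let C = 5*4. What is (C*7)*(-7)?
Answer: -980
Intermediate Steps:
C = 20
(C*7)*(-7) = (20*7)*(-7) = 140*(-7) = -980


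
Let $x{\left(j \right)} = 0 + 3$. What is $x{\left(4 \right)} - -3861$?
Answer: $3864$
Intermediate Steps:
$x{\left(j \right)} = 3$
$x{\left(4 \right)} - -3861 = 3 - -3861 = 3 + 3861 = 3864$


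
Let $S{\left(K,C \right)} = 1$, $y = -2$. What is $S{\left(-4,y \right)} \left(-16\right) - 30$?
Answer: $-46$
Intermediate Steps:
$S{\left(-4,y \right)} \left(-16\right) - 30 = 1 \left(-16\right) - 30 = -16 - 30 = -46$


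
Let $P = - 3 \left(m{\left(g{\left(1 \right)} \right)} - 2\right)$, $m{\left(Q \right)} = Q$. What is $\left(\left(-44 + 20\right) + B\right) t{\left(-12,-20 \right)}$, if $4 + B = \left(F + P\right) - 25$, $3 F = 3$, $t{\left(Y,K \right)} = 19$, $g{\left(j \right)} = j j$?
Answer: $-931$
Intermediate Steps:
$g{\left(j \right)} = j^{2}$
$F = 1$ ($F = \frac{1}{3} \cdot 3 = 1$)
$P = 3$ ($P = - 3 \left(1^{2} - 2\right) = - 3 \left(1 - 2\right) = \left(-3\right) \left(-1\right) = 3$)
$B = -25$ ($B = -4 + \left(\left(1 + 3\right) - 25\right) = -4 + \left(4 - 25\right) = -4 - 21 = -25$)
$\left(\left(-44 + 20\right) + B\right) t{\left(-12,-20 \right)} = \left(\left(-44 + 20\right) - 25\right) 19 = \left(-24 - 25\right) 19 = \left(-49\right) 19 = -931$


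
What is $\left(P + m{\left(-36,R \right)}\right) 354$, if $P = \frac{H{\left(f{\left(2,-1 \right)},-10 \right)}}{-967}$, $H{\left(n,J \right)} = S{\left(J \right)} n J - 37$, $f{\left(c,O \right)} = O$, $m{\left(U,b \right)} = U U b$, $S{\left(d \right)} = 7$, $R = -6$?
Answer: $- \frac{2661876450}{967} \approx -2.7527 \cdot 10^{6}$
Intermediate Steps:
$m{\left(U,b \right)} = b U^{2}$ ($m{\left(U,b \right)} = U^{2} b = b U^{2}$)
$H{\left(n,J \right)} = -37 + 7 J n$ ($H{\left(n,J \right)} = 7 n J - 37 = 7 J n - 37 = -37 + 7 J n$)
$P = - \frac{33}{967}$ ($P = \frac{-37 + 7 \left(-10\right) \left(-1\right)}{-967} = \left(-37 + 70\right) \left(- \frac{1}{967}\right) = 33 \left(- \frac{1}{967}\right) = - \frac{33}{967} \approx -0.034126$)
$\left(P + m{\left(-36,R \right)}\right) 354 = \left(- \frac{33}{967} - 6 \left(-36\right)^{2}\right) 354 = \left(- \frac{33}{967} - 7776\right) 354 = \left(- \frac{7519425}{967}\right) 354 = - \frac{2661876450}{967}$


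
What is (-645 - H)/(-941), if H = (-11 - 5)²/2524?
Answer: 407059/593771 ≈ 0.68555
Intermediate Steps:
H = 64/631 (H = (-16)²*(1/2524) = 256*(1/2524) = 64/631 ≈ 0.10143)
(-645 - H)/(-941) = (-645 - 1*64/631)/(-941) = (-645 - 64/631)*(-1/941) = -407059/631*(-1/941) = 407059/593771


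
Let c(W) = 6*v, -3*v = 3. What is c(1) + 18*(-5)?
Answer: -96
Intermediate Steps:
v = -1 (v = -⅓*3 = -1)
c(W) = -6 (c(W) = 6*(-1) = -6)
c(1) + 18*(-5) = -6 + 18*(-5) = -6 - 90 = -96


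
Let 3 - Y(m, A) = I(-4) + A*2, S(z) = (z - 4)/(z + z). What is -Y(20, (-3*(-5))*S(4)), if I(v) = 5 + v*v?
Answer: 18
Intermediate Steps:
S(z) = (-4 + z)/(2*z) (S(z) = (-4 + z)/((2*z)) = (-4 + z)*(1/(2*z)) = (-4 + z)/(2*z))
I(v) = 5 + v**2
Y(m, A) = -18 - 2*A (Y(m, A) = 3 - ((5 + (-4)**2) + A*2) = 3 - ((5 + 16) + 2*A) = 3 - (21 + 2*A) = 3 + (-21 - 2*A) = -18 - 2*A)
-Y(20, (-3*(-5))*S(4)) = -(-18 - 2*(-3*(-5))*(1/2)*(-4 + 4)/4) = -(-18 - 30*(1/2)*(1/4)*0) = -(-18 - 30*0) = -(-18 - 2*0) = -(-18 + 0) = -1*(-18) = 18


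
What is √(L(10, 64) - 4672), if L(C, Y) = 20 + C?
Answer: I*√4642 ≈ 68.132*I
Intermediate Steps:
√(L(10, 64) - 4672) = √((20 + 10) - 4672) = √(30 - 4672) = √(-4642) = I*√4642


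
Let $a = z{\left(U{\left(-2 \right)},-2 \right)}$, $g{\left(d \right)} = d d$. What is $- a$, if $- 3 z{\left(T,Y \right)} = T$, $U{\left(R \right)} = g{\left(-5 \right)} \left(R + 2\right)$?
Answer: $0$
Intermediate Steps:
$g{\left(d \right)} = d^{2}$
$U{\left(R \right)} = 50 + 25 R$ ($U{\left(R \right)} = \left(-5\right)^{2} \left(R + 2\right) = 25 \left(2 + R\right) = 50 + 25 R$)
$z{\left(T,Y \right)} = - \frac{T}{3}$
$a = 0$ ($a = - \frac{50 + 25 \left(-2\right)}{3} = - \frac{50 - 50}{3} = \left(- \frac{1}{3}\right) 0 = 0$)
$- a = \left(-1\right) 0 = 0$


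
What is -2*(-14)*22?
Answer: 616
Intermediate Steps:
-2*(-14)*22 = 28*22 = 616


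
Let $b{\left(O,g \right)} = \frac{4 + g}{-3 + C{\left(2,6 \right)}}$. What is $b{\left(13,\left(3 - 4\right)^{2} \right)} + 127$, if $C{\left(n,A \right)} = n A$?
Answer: $\frac{1148}{9} \approx 127.56$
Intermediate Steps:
$C{\left(n,A \right)} = A n$
$b{\left(O,g \right)} = \frac{4}{9} + \frac{g}{9}$ ($b{\left(O,g \right)} = \frac{4 + g}{-3 + 6 \cdot 2} = \frac{4 + g}{-3 + 12} = \frac{4 + g}{9} = \left(4 + g\right) \frac{1}{9} = \frac{4}{9} + \frac{g}{9}$)
$b{\left(13,\left(3 - 4\right)^{2} \right)} + 127 = \left(\frac{4}{9} + \frac{\left(3 - 4\right)^{2}}{9}\right) + 127 = \left(\frac{4}{9} + \frac{\left(-1\right)^{2}}{9}\right) + 127 = \left(\frac{4}{9} + \frac{1}{9} \cdot 1\right) + 127 = \left(\frac{4}{9} + \frac{1}{9}\right) + 127 = \frac{5}{9} + 127 = \frac{1148}{9}$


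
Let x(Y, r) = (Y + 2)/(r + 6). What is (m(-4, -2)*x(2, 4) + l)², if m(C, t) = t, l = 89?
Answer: 194481/25 ≈ 7779.2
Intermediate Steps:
x(Y, r) = (2 + Y)/(6 + r)
(m(-4, -2)*x(2, 4) + l)² = (-2*(2 + 2)/(6 + 4) + 89)² = (-2*4/10 + 89)² = (-4/5 + 89)² = (-2*⅖ + 89)² = (-⅘ + 89)² = (441/5)² = 194481/25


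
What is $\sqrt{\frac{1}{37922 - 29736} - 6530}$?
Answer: $\frac{i \sqrt{437579183694}}{8186} \approx 80.808 i$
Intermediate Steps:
$\sqrt{\frac{1}{37922 - 29736} - 6530} = \sqrt{\frac{1}{8186} - 6530} = \sqrt{- \frac{53454579}{8186}} = \frac{i \sqrt{437579183694}}{8186}$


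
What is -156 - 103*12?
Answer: -1392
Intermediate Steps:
-156 - 103*12 = -156 - 1236 = -1392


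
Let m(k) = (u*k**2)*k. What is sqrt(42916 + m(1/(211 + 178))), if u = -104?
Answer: 30*sqrt(1091880556599)/151321 ≈ 207.16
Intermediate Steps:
m(k) = -104*k**3 (m(k) = (-104*k**2)*k = -104*k**3)
sqrt(42916 + m(1/(211 + 178))) = sqrt(42916 - 104/(211 + 178)**3) = sqrt(42916 - 104*(1/389)**3) = sqrt(42916 - 104*1/58863869) = sqrt(42916 - 104/58863869) = sqrt(2526201801900/58863869) = 30*sqrt(1091880556599)/151321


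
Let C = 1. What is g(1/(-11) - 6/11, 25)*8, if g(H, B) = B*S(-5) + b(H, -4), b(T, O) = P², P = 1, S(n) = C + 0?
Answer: 208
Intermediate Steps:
S(n) = 1 (S(n) = 1 + 0 = 1)
b(T, O) = 1 (b(T, O) = 1² = 1)
g(H, B) = 1 + B (g(H, B) = B*1 + 1 = B + 1 = 1 + B)
g(1/(-11) - 6/11, 25)*8 = (1 + 25)*8 = 26*8 = 208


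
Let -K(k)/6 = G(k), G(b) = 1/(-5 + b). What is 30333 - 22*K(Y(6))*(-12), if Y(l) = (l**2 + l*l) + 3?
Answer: 1060863/35 ≈ 30310.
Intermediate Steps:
Y(l) = 3 + 2*l**2 (Y(l) = (l**2 + l**2) + 3 = 2*l**2 + 3 = 3 + 2*l**2)
K(k) = -6/(-5 + k)
30333 - 22*K(Y(6))*(-12) = 30333 - (-132)/(-5 + (3 + 2*6**2))*(-12) = 30333 - (-132)/(-5 + (3 + 2*36))*(-12) = 30333 - (-132)/(-5 + (3 + 72))*(-12) = 30333 - (-132)/(-5 + 75)*(-12) = 30333 - (-132)/70*(-12) = 30333 - 22*(-3/35)*(-12) = 30333 + (66/35)*(-12) = 30333 - 792/35 = 1060863/35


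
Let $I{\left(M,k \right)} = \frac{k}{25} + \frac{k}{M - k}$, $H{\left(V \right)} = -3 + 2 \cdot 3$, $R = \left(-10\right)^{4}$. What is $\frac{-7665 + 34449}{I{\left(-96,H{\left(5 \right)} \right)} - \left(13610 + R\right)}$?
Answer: $- \frac{690525}{608693} \approx -1.1344$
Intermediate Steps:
$R = 10000$
$H{\left(V \right)} = 3$ ($H{\left(V \right)} = -3 + 6 = 3$)
$I{\left(M,k \right)} = \frac{k}{25} + \frac{k}{M - k}$ ($I{\left(M,k \right)} = k \frac{1}{25} + \frac{k}{M - k} = \frac{k}{25} + \frac{k}{M - k}$)
$\frac{-7665 + 34449}{I{\left(-96,H{\left(5 \right)} \right)} - \left(13610 + R\right)} = \frac{-7665 + 34449}{\frac{1}{25} \cdot 3 \frac{1}{-96 - 3} \left(25 - 96 - 3\right) - 23610} = \frac{26784}{\frac{1}{25} \cdot 3 \frac{1}{-96 - 3} \left(25 - 96 - 3\right) - 23610} = \frac{26784}{\frac{1}{25} \cdot 3 \frac{1}{-99} \left(-74\right) - 23610} = \frac{26784}{\frac{1}{25} \cdot 3 \left(- \frac{1}{99}\right) \left(-74\right) - 23610} = \frac{26784}{\frac{74}{825} - 23610} = \frac{26784}{- \frac{19478176}{825}} = 26784 \left(- \frac{825}{19478176}\right) = - \frac{690525}{608693}$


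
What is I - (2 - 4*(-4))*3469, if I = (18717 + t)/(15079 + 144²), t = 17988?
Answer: -447264705/7163 ≈ -62441.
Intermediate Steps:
I = 7341/7163 (I = (18717 + 17988)/(15079 + 144²) = 36705/(15079 + 20736) = 36705/35815 = 36705*(1/35815) = 7341/7163 ≈ 1.0248)
I - (2 - 4*(-4))*3469 = 7341/7163 - (2 - 4*(-4))*3469 = 7341/7163 - (2 + 16)*3469 = 7341/7163 - 18*3469 = 7341/7163 - 1*62442 = 7341/7163 - 62442 = -447264705/7163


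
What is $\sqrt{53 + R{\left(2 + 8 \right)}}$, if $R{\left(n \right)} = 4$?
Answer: $\sqrt{57} \approx 7.5498$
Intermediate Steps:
$\sqrt{53 + R{\left(2 + 8 \right)}} = \sqrt{53 + 4} = \sqrt{57}$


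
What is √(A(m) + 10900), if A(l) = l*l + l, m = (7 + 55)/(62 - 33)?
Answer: √9172542/29 ≈ 104.44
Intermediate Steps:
m = 62/29 ≈ 2.1379
A(l) = l + l² (A(l) = l² + l = l + l²)
√(A(m) + 10900) = √(62*(1 + 62/29)/29 + 10900) = √((62/29)*(91/29) + 10900) = √(5642/841 + 10900) = √(9172542/841) = √9172542/29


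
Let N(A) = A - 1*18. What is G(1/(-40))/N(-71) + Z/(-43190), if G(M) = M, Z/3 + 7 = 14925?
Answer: -3185621/3075128 ≈ -1.0359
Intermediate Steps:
Z = 44754 (Z = -21 + 3*14925 = -21 + 44775 = 44754)
N(A) = -18 + A (N(A) = A - 18 = -18 + A)
G(1/(-40))/N(-71) + Z/(-43190) = 1/((-40)*(-18 - 71)) + 44754/(-43190) = -1/40/(-89) + 44754*(-1/43190) = -1/40*(-1/89) - 22377/21595 = 1/3560 - 22377/21595 = -3185621/3075128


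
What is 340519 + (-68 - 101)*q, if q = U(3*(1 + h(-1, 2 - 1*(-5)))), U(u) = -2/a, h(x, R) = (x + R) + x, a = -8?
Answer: 1361907/4 ≈ 3.4048e+5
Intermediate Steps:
h(x, R) = R + 2*x (h(x, R) = (R + x) + x = R + 2*x)
U(u) = ¼ (U(u) = -2/(-8) = -2*(-⅛) = ¼)
q = ¼ ≈ 0.25000
340519 + (-68 - 101)*q = 340519 + (-68 - 101)*(¼) = 340519 - 169*¼ = 340519 - 169/4 = 1361907/4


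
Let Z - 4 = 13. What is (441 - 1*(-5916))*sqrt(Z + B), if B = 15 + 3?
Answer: 6357*sqrt(35) ≈ 37609.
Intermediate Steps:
Z = 17 (Z = 4 + 13 = 17)
B = 18
(441 - 1*(-5916))*sqrt(Z + B) = (441 - 1*(-5916))*sqrt(17 + 18) = (441 + 5916)*sqrt(35) = 6357*sqrt(35)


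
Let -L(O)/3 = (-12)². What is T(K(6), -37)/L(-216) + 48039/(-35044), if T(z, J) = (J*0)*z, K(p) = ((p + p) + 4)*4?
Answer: -48039/35044 ≈ -1.3708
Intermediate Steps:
L(O) = -432 (L(O) = -3*(-12)² = -3*144 = -432)
K(p) = 16 + 8*p (K(p) = (2*p + 4)*4 = (4 + 2*p)*4 = 16 + 8*p)
T(z, J) = 0 (T(z, J) = 0*z = 0)
T(K(6), -37)/L(-216) + 48039/(-35044) = 0/(-432) + 48039/(-35044) = 0*(-1/432) + 48039*(-1/35044) = 0 - 48039/35044 = -48039/35044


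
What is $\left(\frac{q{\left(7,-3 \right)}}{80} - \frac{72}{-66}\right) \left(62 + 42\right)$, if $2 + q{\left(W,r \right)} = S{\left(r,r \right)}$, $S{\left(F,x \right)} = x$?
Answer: $\frac{2353}{22} \approx 106.95$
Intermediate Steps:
$q{\left(W,r \right)} = -2 + r$
$\left(\frac{q{\left(7,-3 \right)}}{80} - \frac{72}{-66}\right) \left(62 + 42\right) = \left(\frac{-2 - 3}{80} - \frac{72}{-66}\right) \left(62 + 42\right) = \left(\left(-5\right) \frac{1}{80} - - \frac{12}{11}\right) 104 = \left(- \frac{1}{16} + \frac{12}{11}\right) 104 = \frac{181}{176} \cdot 104 = \frac{2353}{22}$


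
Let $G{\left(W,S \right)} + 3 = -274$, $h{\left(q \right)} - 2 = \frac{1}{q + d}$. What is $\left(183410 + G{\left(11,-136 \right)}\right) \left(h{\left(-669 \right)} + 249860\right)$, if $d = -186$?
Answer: $\frac{39123070704197}{855} \approx 4.5758 \cdot 10^{10}$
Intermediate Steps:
$h{\left(q \right)} = 2 + \frac{1}{-186 + q}$ ($h{\left(q \right)} = 2 + \frac{1}{q - 186} = 2 + \frac{1}{-186 + q}$)
$G{\left(W,S \right)} = -277$ ($G{\left(W,S \right)} = -3 - 274 = -277$)
$\left(183410 + G{\left(11,-136 \right)}\right) \left(h{\left(-669 \right)} + 249860\right) = \left(183410 - 277\right) \left(\frac{-371 + 2 \left(-669\right)}{-186 - 669} + 249860\right) = 183133 \left(\frac{-371 - 1338}{-855} + 249860\right) = 183133 \left(\left(- \frac{1}{855}\right) \left(-1709\right) + 249860\right) = 183133 \left(\frac{1709}{855} + 249860\right) = 183133 \cdot \frac{213632009}{855} = \frac{39123070704197}{855}$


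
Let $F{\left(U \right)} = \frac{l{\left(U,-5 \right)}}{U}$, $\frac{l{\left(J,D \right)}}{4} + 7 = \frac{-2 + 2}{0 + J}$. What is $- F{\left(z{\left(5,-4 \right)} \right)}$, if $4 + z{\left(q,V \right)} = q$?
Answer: $28$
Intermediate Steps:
$z{\left(q,V \right)} = -4 + q$
$l{\left(J,D \right)} = -28$ ($l{\left(J,D \right)} = -28 + 4 \frac{-2 + 2}{0 + J} = -28 + 4 \frac{0}{J} = -28 + 4 \cdot 0 = -28 + 0 = -28$)
$F{\left(U \right)} = - \frac{28}{U}$
$- F{\left(z{\left(5,-4 \right)} \right)} = - \frac{-28}{-4 + 5} = - \frac{-28}{1} = - \left(-28\right) 1 = \left(-1\right) \left(-28\right) = 28$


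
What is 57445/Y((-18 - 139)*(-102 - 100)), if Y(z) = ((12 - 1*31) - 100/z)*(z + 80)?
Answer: -910905365/9580581402 ≈ -0.095078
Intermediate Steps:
Y(z) = (-19 - 100/z)*(80 + z) (Y(z) = ((12 - 31) - 100/z)*(80 + z) = (-19 - 100/z)*(80 + z))
57445/Y((-18 - 139)*(-102 - 100)) = 57445/(-1620 - 8000*1/((-102 - 100)*(-18 - 139)) - 19*(-18 - 139)*(-102 - 100)) = 57445/(-1620 - 8000/((-157*(-202))) - (-2983)*(-202)) = 57445/(-1620 - 8000/31714 - 19*31714) = 57445/(-1620 - 8000*1/31714 - 602566) = 57445/(-1620 - 4000/15857 - 602566) = 57445/(-9580581402/15857) = 57445*(-15857/9580581402) = -910905365/9580581402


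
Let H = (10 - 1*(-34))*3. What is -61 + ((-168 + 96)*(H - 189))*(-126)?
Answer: -517165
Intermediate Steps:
H = 132 (H = (10 + 34)*3 = 44*3 = 132)
-61 + ((-168 + 96)*(H - 189))*(-126) = -61 + ((-168 + 96)*(132 - 189))*(-126) = -61 - 72*(-57)*(-126) = -61 + 4104*(-126) = -61 - 517104 = -517165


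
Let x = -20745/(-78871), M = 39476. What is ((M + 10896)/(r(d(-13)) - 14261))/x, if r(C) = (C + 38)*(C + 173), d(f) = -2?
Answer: -3972890012/168138225 ≈ -23.629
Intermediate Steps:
x = 20745/78871 (x = -20745*(-1/78871) = 20745/78871 ≈ 0.26302)
r(C) = (38 + C)*(173 + C)
((M + 10896)/(r(d(-13)) - 14261))/x = ((39476 + 10896)/((6574 + (-2)**2 + 211*(-2)) - 14261))/(20745/78871) = (50372/((6574 + 4 - 422) - 14261))*(78871/20745) = (50372/(6156 - 14261))*(78871/20745) = (50372/(-8105))*(78871/20745) = (50372*(-1/8105))*(78871/20745) = -50372/8105*78871/20745 = -3972890012/168138225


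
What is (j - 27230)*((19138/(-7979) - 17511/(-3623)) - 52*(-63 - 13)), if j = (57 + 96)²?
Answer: -436795594757059/28907917 ≈ -1.5110e+7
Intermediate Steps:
j = 23409 (j = 153² = 23409)
(j - 27230)*((19138/(-7979) - 17511/(-3623)) - 52*(-63 - 13)) = (23409 - 27230)*((19138/(-7979) - 17511/(-3623)) - 52*(-63 - 13)) = -3821*((19138*(-1/7979) - 17511*(-1/3623)) - 52*(-76)) = -3821*((-19138/7979 + 17511/3623) + 3952) = -3821*(70383295/28907917 + 3952) = -3821*114314471279/28907917 = -436795594757059/28907917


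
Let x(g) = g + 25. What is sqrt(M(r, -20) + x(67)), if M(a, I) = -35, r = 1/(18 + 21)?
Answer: sqrt(57) ≈ 7.5498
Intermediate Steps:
r = 1/39 ≈ 0.025641
x(g) = 25 + g
sqrt(M(r, -20) + x(67)) = sqrt(-35 + (25 + 67)) = sqrt(-35 + 92) = sqrt(57)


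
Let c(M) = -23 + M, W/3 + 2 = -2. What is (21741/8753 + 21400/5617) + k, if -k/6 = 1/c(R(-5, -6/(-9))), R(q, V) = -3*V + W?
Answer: 11744029295/1819127237 ≈ 6.4559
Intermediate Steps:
W = -12 (W = -6 + 3*(-2) = -6 - 6 = -12)
R(q, V) = -12 - 3*V (R(q, V) = -3*V - 12 = -12 - 3*V)
k = 6/37 (k = -6/(-23 + (-12 - (-18)/(-9))) = -6/(-23 + (-12 - (-18)*(-1)/9)) = -6/(-23 + (-12 - 3*⅔)) = -6/(-23 + (-12 - 2)) = -6/(-23 - 14) = -6/(-37) = -6*(-1/37) = 6/37 ≈ 0.16216)
(21741/8753 + 21400/5617) + k = (21741/8753 + 21400/5617) + 6/37 = 309433397/49165601 + 6/37 = 11744029295/1819127237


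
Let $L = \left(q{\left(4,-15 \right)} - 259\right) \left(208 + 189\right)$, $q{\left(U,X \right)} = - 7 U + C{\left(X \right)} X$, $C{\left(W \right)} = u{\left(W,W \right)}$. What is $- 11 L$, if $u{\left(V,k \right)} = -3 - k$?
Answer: $2039389$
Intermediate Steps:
$C{\left(W \right)} = -3 - W$
$q{\left(U,X \right)} = - 7 U + X \left(-3 - X\right)$ ($q{\left(U,X \right)} = - 7 U + \left(-3 - X\right) X = - 7 U + X \left(-3 - X\right)$)
$L = -185399$ ($L = \left(\left(\left(-7\right) 4 - - 15 \left(3 - 15\right)\right) - 259\right) \left(208 + 189\right) = \left(\left(-28 - \left(-15\right) \left(-12\right)\right) - 259\right) 397 = \left(\left(-28 - 180\right) - 259\right) 397 = \left(-208 - 259\right) 397 = \left(-467\right) 397 = -185399$)
$- 11 L = \left(-11\right) \left(-185399\right) = 2039389$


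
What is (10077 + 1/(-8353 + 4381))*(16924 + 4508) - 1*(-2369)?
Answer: 71486939737/331 ≈ 2.1597e+8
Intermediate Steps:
(10077 + 1/(-8353 + 4381))*(16924 + 4508) - 1*(-2369) = (10077 + 1/(-3972))*21432 + 2369 = (10077 - 1/3972)*21432 + 2369 = (40025843/3972)*21432 + 2369 = 71486155598/331 + 2369 = 71486939737/331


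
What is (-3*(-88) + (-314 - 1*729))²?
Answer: 606841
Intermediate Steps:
(-3*(-88) + (-314 - 1*729))² = (264 + (-314 - 729))² = (264 - 1043)² = (-779)² = 606841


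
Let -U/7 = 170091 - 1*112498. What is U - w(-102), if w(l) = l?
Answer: -403049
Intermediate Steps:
U = -403151 (U = -7*(170091 - 1*112498) = -7*(170091 - 112498) = -7*57593 = -403151)
U - w(-102) = -403151 - 1*(-102) = -403151 + 102 = -403049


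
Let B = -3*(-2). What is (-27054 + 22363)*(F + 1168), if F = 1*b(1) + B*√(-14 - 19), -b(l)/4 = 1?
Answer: -5460324 - 28146*I*√33 ≈ -5.4603e+6 - 1.6169e+5*I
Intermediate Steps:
b(l) = -4 (b(l) = -4*1 = -4)
B = 6
F = -4 + 6*I*√33 (F = 1*(-4) + 6*√(-14 - 19) = -4 + 6*√(-33) = -4 + 6*(I*√33) = -4 + 6*I*√33 ≈ -4.0 + 34.467*I)
(-27054 + 22363)*(F + 1168) = (-27054 + 22363)*((-4 + 6*I*√33) + 1168) = -4691*(1164 + 6*I*√33) = -5460324 - 28146*I*√33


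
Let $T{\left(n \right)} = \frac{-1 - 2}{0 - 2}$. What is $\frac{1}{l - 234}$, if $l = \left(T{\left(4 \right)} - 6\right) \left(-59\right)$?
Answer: $\frac{2}{63} \approx 0.031746$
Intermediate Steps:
$T{\left(n \right)} = \frac{3}{2}$ ($T{\left(n \right)} = - \frac{3}{-2} = \left(-3\right) \left(- \frac{1}{2}\right) = \frac{3}{2}$)
$l = \frac{531}{2}$ ($l = \left(\frac{3}{2} - 6\right) \left(-59\right) = \left(- \frac{9}{2}\right) \left(-59\right) = \frac{531}{2} \approx 265.5$)
$\frac{1}{l - 234} = \frac{1}{\frac{531}{2} - 234} = \frac{1}{\frac{63}{2}} = \frac{2}{63}$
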